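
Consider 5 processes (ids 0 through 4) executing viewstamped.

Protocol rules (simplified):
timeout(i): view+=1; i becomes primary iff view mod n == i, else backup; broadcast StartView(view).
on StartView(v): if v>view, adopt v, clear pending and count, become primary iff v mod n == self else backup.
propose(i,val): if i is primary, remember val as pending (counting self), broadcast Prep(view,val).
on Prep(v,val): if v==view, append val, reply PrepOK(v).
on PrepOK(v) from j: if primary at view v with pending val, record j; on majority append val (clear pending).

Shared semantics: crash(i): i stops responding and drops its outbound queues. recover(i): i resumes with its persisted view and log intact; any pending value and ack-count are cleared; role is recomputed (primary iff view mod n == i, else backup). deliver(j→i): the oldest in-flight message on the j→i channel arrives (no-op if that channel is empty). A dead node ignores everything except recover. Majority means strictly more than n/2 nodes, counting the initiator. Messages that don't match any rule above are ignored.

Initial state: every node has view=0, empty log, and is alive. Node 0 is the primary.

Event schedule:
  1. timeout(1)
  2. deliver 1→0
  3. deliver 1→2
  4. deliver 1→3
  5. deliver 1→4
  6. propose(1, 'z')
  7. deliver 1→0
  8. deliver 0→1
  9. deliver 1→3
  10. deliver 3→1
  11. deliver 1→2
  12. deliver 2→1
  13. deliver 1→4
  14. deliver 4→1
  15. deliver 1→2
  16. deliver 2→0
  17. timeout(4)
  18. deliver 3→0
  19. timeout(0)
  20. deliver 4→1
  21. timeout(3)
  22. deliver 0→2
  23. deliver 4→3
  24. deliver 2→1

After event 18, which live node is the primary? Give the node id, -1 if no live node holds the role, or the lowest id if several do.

1

[1] timeout(1) → N1(prim v1 [-])
[2] deliver 1→0 → N0(back v1 [-])
[3] deliver 1→2 → N2(back v1 [-])
[4] deliver 1→3 → N3(back v1 [-])
[5] deliver 1→4 → N4(back v1 [-])
[6] propose(1,'z') → ∅
[7] deliver 1→0 → N0(back v1 [z])
[8] deliver 0→1 → ∅
[9] deliver 1→3 → N3(back v1 [z])
[10] deliver 3→1 → N1(prim v1 [z])
[11] deliver 1→2 → N2(back v1 [z])
[12] deliver 2→1 → ∅
[13] deliver 1→4 → N4(back v1 [z])
[14] deliver 4→1 → ∅
[15] deliver 1→2 → ∅
[16] deliver 2→0 → ∅
[17] timeout(4) → N4(back v2 [z])
[18] deliver 3→0 → ∅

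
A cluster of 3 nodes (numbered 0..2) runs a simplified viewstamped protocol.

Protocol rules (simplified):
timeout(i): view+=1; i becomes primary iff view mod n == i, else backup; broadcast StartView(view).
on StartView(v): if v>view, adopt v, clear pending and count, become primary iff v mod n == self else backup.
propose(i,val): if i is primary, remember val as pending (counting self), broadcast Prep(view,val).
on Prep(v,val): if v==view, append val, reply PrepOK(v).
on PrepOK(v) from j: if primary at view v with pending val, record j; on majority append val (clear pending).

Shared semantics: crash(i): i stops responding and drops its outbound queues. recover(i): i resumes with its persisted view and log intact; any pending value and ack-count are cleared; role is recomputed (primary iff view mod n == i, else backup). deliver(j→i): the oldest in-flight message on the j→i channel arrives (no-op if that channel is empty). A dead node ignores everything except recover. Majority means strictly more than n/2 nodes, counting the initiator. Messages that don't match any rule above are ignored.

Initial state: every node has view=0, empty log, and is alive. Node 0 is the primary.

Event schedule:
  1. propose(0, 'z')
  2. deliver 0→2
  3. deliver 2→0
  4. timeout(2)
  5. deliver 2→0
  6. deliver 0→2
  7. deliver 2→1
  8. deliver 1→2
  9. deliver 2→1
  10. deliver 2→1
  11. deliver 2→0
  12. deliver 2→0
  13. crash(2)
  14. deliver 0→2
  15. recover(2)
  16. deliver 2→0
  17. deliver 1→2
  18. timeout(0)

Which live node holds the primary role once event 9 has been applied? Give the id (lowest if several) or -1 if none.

[1] propose(0,'z') → ∅
[2] deliver 0→2 → N2(back v0 [z])
[3] deliver 2→0 → N0(prim v0 [z])
[4] timeout(2) → N2(back v1 [z])
[5] deliver 2→0 → N0(back v1 [z])
[6] deliver 0→2 → ∅
[7] deliver 2→1 → N1(prim v1 [-])
[8] deliver 1→2 → ∅
[9] deliver 2→1 → ∅

1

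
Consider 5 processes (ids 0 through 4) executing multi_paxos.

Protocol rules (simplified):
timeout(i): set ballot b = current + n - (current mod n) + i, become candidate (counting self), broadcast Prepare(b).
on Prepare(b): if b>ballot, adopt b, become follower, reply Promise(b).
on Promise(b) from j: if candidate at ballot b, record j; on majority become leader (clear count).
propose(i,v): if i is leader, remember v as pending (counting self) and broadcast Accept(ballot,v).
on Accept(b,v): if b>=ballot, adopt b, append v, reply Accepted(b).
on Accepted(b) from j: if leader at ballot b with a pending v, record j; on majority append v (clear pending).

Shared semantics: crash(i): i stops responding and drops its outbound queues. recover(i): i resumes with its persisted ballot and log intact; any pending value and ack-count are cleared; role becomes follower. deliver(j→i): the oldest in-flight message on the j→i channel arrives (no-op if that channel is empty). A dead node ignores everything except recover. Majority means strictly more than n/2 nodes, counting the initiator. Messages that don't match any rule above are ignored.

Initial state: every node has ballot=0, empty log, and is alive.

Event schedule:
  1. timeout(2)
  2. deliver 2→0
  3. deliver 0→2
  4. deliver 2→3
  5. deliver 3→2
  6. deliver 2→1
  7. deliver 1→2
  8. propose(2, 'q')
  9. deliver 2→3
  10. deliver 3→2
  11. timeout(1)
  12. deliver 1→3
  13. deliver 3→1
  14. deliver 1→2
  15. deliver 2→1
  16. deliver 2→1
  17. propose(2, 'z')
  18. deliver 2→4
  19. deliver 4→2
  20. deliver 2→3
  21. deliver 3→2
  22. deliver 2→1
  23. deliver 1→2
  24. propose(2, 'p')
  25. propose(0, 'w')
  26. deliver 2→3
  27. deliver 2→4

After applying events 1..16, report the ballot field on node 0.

e1 timeout(2): 2[cand,b=7,-]
e2 deliver 2→0: 0[foll,b=7,-]
e3 deliver 0→2: ·
e4 deliver 2→3: 3[foll,b=7,-]
e5 deliver 3→2: 2[lead,b=7,-]
e6 deliver 2→1: 1[foll,b=7,-]
e7 deliver 1→2: ·
e8 propose(2,'q'): ·
e9 deliver 2→3: 3[foll,b=7,q]
e10 deliver 3→2: ·
e11 timeout(1): 1[cand,b=11,-]
e12 deliver 1→3: 3[foll,b=11,q]
e13 deliver 3→1: ·
e14 deliver 1→2: 2[foll,b=11,-]
e15 deliver 2→1: ·
e16 deliver 2→1: 1[lead,b=11,-]

7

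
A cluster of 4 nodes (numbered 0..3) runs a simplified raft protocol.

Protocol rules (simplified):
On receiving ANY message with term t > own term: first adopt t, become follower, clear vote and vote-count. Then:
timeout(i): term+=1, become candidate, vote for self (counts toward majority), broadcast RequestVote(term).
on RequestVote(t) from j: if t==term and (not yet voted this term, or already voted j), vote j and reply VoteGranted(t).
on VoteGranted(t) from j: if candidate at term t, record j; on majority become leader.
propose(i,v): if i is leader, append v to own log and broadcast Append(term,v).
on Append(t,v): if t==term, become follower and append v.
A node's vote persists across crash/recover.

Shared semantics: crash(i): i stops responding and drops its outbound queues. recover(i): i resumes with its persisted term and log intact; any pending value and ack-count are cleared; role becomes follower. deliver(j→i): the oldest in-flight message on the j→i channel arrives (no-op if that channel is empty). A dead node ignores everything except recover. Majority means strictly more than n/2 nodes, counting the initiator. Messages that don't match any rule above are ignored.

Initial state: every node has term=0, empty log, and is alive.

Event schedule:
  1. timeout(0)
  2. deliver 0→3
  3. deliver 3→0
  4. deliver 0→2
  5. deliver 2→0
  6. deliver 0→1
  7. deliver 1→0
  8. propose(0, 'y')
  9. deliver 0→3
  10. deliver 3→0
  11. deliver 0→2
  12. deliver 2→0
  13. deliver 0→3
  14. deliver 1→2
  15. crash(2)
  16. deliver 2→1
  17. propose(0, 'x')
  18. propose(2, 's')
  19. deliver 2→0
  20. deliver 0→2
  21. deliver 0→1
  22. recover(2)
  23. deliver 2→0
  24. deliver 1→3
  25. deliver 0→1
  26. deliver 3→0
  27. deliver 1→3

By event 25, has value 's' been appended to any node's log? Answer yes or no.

step 1 timeout(0): 0={cand,t=1,log=-}
step 2 deliver 0→3: 3={foll,t=1,log=-}
step 3 deliver 3→0: —
step 4 deliver 0→2: 2={foll,t=1,log=-}
step 5 deliver 2→0: 0={lead,t=1,log=-}
step 6 deliver 0→1: 1={foll,t=1,log=-}
step 7 deliver 1→0: —
step 8 propose(0,'y'): 0={lead,t=1,log=y}
step 9 deliver 0→3: 3={foll,t=1,log=y}
step 10 deliver 3→0: —
step 11 deliver 0→2: 2={foll,t=1,log=y}
step 12 deliver 2→0: —
step 13 deliver 0→3: —
step 14 deliver 1→2: —
step 15 crash(2): 2={✗foll,t=1,log=y}
step 16 deliver 2→1: —
step 17 propose(0,'x'): 0={lead,t=1,log=y,x}
step 18 propose(2,'s'): —
step 19 deliver 2→0: —
step 20 deliver 0→2: —
step 21 deliver 0→1: 1={foll,t=1,log=y}
step 22 recover(2): 2={foll,t=1,log=y}
step 23 deliver 2→0: —
step 24 deliver 1→3: —
step 25 deliver 0→1: 1={foll,t=1,log=y,x}

no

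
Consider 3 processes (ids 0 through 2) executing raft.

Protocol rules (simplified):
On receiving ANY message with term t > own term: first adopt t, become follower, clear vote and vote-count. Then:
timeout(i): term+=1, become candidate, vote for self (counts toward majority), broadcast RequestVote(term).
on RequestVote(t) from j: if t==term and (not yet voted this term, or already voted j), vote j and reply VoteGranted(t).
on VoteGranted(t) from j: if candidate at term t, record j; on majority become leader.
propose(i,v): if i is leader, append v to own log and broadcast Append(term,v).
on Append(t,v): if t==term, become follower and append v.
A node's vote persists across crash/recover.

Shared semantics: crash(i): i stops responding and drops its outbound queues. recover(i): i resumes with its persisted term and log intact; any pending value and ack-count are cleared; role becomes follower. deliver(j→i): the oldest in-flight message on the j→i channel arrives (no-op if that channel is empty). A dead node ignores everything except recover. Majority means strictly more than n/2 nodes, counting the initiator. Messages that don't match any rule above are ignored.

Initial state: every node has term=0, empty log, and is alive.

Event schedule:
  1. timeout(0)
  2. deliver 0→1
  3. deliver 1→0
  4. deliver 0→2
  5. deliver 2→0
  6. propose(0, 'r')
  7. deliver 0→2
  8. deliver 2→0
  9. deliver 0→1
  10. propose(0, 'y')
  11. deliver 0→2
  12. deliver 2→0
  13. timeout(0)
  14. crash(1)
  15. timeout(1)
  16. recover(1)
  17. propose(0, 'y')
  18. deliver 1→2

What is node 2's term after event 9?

1

1. timeout(0):  <0:cand t1 ->
2. deliver 0→1:  <1:foll t1 ->
3. deliver 1→0:  <0:lead t1 ->
4. deliver 0→2:  <2:foll t1 ->
5. deliver 2→0:  nop
6. propose(0,'r'):  <0:lead t1 r>
7. deliver 0→2:  <2:foll t1 r>
8. deliver 2→0:  nop
9. deliver 0→1:  <1:foll t1 r>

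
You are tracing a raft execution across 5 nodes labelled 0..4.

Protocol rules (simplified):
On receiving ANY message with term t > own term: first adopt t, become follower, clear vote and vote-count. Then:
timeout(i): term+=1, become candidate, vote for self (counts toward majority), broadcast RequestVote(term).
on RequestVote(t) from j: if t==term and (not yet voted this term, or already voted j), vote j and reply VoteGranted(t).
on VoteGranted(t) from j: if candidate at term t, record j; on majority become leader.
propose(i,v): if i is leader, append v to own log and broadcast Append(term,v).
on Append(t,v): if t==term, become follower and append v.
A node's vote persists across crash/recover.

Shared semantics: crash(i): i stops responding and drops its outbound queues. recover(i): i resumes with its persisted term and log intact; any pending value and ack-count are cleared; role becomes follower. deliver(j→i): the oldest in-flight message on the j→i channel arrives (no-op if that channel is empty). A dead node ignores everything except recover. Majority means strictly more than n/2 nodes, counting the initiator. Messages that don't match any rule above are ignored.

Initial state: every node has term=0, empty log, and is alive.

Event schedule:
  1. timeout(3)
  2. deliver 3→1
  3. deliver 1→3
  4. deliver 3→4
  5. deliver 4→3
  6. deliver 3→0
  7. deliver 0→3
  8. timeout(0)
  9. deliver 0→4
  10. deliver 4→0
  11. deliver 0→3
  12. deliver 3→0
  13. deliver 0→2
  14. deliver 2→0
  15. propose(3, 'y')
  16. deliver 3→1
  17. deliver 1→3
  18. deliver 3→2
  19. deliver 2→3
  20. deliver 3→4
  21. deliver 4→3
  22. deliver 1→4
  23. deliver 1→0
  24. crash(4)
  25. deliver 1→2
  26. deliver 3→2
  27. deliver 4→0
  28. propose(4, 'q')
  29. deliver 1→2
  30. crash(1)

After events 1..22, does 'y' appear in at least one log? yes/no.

[1] timeout(3) → N3(cand t1 [-])
[2] deliver 3→1 → N1(foll t1 [-])
[3] deliver 1→3 → ∅
[4] deliver 3→4 → N4(foll t1 [-])
[5] deliver 4→3 → N3(lead t1 [-])
[6] deliver 3→0 → N0(foll t1 [-])
[7] deliver 0→3 → ∅
[8] timeout(0) → N0(cand t2 [-])
[9] deliver 0→4 → N4(foll t2 [-])
[10] deliver 4→0 → ∅
[11] deliver 0→3 → N3(foll t2 [-])
[12] deliver 3→0 → N0(lead t2 [-])
[13] deliver 0→2 → N2(foll t2 [-])
[14] deliver 2→0 → ∅
[15] propose(3,'y') → ∅
[16] deliver 3→1 → ∅
[17] deliver 1→3 → ∅
[18] deliver 3→2 → ∅
[19] deliver 2→3 → ∅
[20] deliver 3→4 → ∅
[21] deliver 4→3 → ∅
[22] deliver 1→4 → ∅

no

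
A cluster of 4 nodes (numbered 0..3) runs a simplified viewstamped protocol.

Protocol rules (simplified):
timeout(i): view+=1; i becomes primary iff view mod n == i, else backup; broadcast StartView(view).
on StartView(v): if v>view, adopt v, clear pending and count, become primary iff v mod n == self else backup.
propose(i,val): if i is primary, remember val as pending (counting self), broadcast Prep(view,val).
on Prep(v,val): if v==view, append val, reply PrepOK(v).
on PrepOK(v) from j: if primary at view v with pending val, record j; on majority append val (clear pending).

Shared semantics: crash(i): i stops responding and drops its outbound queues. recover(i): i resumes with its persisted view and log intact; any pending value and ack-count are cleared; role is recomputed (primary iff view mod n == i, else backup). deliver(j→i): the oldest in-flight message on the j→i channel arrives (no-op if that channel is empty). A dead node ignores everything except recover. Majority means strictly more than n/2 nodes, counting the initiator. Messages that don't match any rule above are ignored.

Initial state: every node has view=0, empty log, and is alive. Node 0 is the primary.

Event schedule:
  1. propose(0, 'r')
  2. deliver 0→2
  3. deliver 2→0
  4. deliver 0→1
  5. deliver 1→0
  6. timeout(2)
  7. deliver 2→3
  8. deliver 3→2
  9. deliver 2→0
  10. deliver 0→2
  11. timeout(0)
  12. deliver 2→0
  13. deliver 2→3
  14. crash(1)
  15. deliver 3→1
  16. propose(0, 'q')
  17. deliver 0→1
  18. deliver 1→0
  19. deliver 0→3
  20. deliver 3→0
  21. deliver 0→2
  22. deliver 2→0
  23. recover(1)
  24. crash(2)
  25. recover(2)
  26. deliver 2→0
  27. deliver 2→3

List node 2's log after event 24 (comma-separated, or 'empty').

r

[1] propose(0,'r') → ∅
[2] deliver 0→2 → N2(back v0 [r])
[3] deliver 2→0 → ∅
[4] deliver 0→1 → N1(back v0 [r])
[5] deliver 1→0 → N0(prim v0 [r])
[6] timeout(2) → N2(back v1 [r])
[7] deliver 2→3 → N3(back v1 [-])
[8] deliver 3→2 → ∅
[9] deliver 2→0 → N0(back v1 [r])
[10] deliver 0→2 → ∅
[11] timeout(0) → N0(back v2 [r])
[12] deliver 2→0 → ∅
[13] deliver 2→3 → ∅
[14] crash(1) → N1(✗back v0 [r])
[15] deliver 3→1 → ∅
[16] propose(0,'q') → ∅
[17] deliver 0→1 → ∅
[18] deliver 1→0 → ∅
[19] deliver 0→3 → ∅
[20] deliver 3→0 → ∅
[21] deliver 0→2 → N2(prim v2 [r])
[22] deliver 2→0 → ∅
[23] recover(1) → N1(back v0 [r])
[24] crash(2) → N2(✗prim v2 [r])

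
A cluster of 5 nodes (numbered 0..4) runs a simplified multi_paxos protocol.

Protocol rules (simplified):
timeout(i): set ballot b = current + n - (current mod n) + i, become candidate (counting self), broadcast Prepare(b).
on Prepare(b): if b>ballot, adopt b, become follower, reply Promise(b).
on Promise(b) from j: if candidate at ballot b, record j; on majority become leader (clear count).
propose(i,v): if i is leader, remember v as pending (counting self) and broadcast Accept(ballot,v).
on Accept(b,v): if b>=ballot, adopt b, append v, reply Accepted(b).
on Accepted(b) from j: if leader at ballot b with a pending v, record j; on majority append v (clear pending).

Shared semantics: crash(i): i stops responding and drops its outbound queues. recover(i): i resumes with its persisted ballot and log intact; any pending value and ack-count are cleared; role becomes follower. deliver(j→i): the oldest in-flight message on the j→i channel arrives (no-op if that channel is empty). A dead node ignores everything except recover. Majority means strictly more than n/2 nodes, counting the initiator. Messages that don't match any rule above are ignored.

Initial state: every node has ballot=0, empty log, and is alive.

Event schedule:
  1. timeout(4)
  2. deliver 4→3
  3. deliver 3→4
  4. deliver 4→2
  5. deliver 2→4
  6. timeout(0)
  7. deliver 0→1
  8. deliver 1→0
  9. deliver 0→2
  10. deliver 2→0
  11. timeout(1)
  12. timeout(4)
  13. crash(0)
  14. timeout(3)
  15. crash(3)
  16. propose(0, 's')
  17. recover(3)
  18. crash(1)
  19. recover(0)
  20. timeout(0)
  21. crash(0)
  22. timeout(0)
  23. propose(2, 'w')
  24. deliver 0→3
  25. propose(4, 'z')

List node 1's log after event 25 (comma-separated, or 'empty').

empty

step 1 timeout(4): 4={cand,b=9,log=-}
step 2 deliver 4→3: 3={foll,b=9,log=-}
step 3 deliver 3→4: —
step 4 deliver 4→2: 2={foll,b=9,log=-}
step 5 deliver 2→4: 4={lead,b=9,log=-}
step 6 timeout(0): 0={cand,b=5,log=-}
step 7 deliver 0→1: 1={foll,b=5,log=-}
step 8 deliver 1→0: —
step 9 deliver 0→2: —
step 10 deliver 2→0: —
step 11 timeout(1): 1={cand,b=11,log=-}
step 12 timeout(4): 4={cand,b=14,log=-}
step 13 crash(0): 0={✗cand,b=5,log=-}
step 14 timeout(3): 3={cand,b=13,log=-}
step 15 crash(3): 3={✗cand,b=13,log=-}
step 16 propose(0,'s'): —
step 17 recover(3): 3={foll,b=13,log=-}
step 18 crash(1): 1={✗cand,b=11,log=-}
step 19 recover(0): 0={foll,b=5,log=-}
step 20 timeout(0): 0={cand,b=10,log=-}
step 21 crash(0): 0={✗cand,b=10,log=-}
step 22 timeout(0): —
step 23 propose(2,'w'): —
step 24 deliver 0→3: —
step 25 propose(4,'z'): —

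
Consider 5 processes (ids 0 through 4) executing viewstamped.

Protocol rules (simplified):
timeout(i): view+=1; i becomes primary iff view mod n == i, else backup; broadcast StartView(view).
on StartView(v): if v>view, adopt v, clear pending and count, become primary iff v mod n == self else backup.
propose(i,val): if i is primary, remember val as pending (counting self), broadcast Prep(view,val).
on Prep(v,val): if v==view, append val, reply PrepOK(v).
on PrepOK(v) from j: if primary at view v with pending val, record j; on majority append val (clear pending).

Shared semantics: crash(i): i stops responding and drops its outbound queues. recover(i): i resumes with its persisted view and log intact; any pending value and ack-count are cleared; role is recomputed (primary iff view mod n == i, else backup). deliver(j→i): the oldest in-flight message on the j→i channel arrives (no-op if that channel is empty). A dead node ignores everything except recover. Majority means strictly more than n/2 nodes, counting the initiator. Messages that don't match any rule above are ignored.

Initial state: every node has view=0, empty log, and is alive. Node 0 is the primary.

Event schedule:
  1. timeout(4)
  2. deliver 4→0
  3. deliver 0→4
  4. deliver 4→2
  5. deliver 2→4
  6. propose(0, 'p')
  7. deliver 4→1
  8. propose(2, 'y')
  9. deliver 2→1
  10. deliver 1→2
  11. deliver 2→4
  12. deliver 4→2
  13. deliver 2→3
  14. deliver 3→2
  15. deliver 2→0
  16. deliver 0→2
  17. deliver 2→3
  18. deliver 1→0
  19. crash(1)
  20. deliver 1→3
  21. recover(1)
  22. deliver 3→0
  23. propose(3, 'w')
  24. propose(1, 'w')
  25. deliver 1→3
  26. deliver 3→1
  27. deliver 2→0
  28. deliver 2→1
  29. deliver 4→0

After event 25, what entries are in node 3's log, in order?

[1] timeout(4) → N4(back v1 [-])
[2] deliver 4→0 → N0(back v1 [-])
[3] deliver 0→4 → ∅
[4] deliver 4→2 → N2(back v1 [-])
[5] deliver 2→4 → ∅
[6] propose(0,'p') → ∅
[7] deliver 4→1 → N1(prim v1 [-])
[8] propose(2,'y') → ∅
[9] deliver 2→1 → ∅
[10] deliver 1→2 → ∅
[11] deliver 2→4 → ∅
[12] deliver 4→2 → ∅
[13] deliver 2→3 → ∅
[14] deliver 3→2 → ∅
[15] deliver 2→0 → ∅
[16] deliver 0→2 → ∅
[17] deliver 2→3 → ∅
[18] deliver 1→0 → ∅
[19] crash(1) → N1(✗prim v1 [-])
[20] deliver 1→3 → ∅
[21] recover(1) → N1(prim v1 [-])
[22] deliver 3→0 → ∅
[23] propose(3,'w') → ∅
[24] propose(1,'w') → ∅
[25] deliver 1→3 → ∅

empty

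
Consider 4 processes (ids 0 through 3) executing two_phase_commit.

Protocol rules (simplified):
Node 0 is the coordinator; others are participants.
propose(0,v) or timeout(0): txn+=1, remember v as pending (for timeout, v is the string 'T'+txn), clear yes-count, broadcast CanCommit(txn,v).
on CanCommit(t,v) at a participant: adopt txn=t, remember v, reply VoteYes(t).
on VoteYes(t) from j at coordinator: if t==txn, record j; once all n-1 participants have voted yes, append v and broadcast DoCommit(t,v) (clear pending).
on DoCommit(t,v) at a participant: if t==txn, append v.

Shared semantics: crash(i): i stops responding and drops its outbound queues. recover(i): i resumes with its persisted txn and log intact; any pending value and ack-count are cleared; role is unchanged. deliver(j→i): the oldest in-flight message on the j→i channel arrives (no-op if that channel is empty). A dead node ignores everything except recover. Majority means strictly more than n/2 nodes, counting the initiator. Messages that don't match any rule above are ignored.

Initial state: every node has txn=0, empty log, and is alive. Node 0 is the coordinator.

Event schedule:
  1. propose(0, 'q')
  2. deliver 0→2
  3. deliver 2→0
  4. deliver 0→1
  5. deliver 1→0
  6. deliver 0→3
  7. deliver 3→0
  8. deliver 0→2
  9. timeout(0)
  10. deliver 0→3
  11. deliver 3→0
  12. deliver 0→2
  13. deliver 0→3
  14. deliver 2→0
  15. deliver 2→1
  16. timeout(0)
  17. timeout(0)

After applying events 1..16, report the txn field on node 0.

e1 propose(0,'q'): 0[coor,t=1,-]
e2 deliver 0→2: 2[part,t=1,-]
e3 deliver 2→0: ·
e4 deliver 0→1: 1[part,t=1,-]
e5 deliver 1→0: ·
e6 deliver 0→3: 3[part,t=1,-]
e7 deliver 3→0: 0[coor,t=1,q]
e8 deliver 0→2: 2[part,t=1,q]
e9 timeout(0): 0[coor,t=2,q]
e10 deliver 0→3: 3[part,t=1,q]
e11 deliver 3→0: ·
e12 deliver 0→2: 2[part,t=2,q]
e13 deliver 0→3: 3[part,t=2,q]
e14 deliver 2→0: ·
e15 deliver 2→1: ·
e16 timeout(0): 0[coor,t=3,q]

3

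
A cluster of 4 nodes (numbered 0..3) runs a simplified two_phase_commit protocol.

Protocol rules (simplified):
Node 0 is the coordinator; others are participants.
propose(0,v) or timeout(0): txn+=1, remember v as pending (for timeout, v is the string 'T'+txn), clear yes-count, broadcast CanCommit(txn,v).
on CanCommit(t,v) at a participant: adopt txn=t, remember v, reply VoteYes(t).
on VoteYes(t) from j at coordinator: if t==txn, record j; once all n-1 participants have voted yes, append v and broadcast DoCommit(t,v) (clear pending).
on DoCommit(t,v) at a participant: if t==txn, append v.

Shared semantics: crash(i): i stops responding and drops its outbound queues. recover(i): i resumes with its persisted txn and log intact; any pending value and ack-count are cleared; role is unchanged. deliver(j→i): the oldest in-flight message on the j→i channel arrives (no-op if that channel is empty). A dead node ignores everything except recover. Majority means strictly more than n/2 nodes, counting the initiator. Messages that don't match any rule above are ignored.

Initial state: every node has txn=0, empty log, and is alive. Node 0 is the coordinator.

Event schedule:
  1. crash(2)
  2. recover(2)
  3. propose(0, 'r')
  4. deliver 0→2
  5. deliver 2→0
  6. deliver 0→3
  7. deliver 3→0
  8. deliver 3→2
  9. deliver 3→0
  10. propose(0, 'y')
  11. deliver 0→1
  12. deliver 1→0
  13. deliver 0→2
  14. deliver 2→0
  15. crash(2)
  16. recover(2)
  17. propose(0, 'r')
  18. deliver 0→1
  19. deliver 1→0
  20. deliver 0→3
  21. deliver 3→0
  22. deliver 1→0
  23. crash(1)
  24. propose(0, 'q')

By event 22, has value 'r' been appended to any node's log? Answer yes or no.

no

after 1 — crash(2): n2:✗part/t0/[-]
after 2 — recover(2): n2:part/t0/[-]
after 3 — propose(0,'r'): n0:coor/t1/[-]
after 4 — deliver 0→2: n2:part/t1/[-]
after 5 — deliver 2→0: ·
after 6 — deliver 0→3: n3:part/t1/[-]
after 7 — deliver 3→0: ·
after 8 — deliver 3→2: ·
after 9 — deliver 3→0: ·
after 10 — propose(0,'y'): n0:coor/t2/[-]
after 11 — deliver 0→1: n1:part/t1/[-]
after 12 — deliver 1→0: ·
after 13 — deliver 0→2: n2:part/t2/[-]
after 14 — deliver 2→0: ·
after 15 — crash(2): n2:✗part/t2/[-]
after 16 — recover(2): n2:part/t2/[-]
after 17 — propose(0,'r'): n0:coor/t3/[-]
after 18 — deliver 0→1: n1:part/t2/[-]
after 19 — deliver 1→0: ·
after 20 — deliver 0→3: n3:part/t2/[-]
after 21 — deliver 3→0: ·
after 22 — deliver 1→0: ·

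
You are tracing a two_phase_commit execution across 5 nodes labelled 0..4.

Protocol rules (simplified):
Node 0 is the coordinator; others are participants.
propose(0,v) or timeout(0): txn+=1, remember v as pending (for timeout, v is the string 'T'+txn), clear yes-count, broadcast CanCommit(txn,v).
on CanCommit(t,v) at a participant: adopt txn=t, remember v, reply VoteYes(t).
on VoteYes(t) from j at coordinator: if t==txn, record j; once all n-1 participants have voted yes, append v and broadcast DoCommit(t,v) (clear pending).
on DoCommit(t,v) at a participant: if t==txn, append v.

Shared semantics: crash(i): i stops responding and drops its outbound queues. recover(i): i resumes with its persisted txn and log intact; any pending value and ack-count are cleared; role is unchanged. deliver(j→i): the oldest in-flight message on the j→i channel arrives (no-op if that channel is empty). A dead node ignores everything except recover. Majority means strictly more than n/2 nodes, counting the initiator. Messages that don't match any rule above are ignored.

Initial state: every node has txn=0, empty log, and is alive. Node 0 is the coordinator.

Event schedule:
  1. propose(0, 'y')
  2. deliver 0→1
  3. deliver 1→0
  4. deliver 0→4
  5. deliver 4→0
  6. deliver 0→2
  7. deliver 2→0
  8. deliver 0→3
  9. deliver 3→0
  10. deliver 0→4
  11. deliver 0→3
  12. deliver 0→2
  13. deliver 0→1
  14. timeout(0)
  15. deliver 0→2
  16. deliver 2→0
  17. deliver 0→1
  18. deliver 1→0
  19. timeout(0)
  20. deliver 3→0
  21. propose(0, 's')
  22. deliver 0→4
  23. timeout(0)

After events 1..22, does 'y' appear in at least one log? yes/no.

yes

1. propose(0,'y'):  <0:coor t1 ->
2. deliver 0→1:  <1:part t1 ->
3. deliver 1→0:  nop
4. deliver 0→4:  <4:part t1 ->
5. deliver 4→0:  nop
6. deliver 0→2:  <2:part t1 ->
7. deliver 2→0:  nop
8. deliver 0→3:  <3:part t1 ->
9. deliver 3→0:  <0:coor t1 y>
10. deliver 0→4:  <4:part t1 y>
11. deliver 0→3:  <3:part t1 y>
12. deliver 0→2:  <2:part t1 y>
13. deliver 0→1:  <1:part t1 y>
14. timeout(0):  <0:coor t2 y>
15. deliver 0→2:  <2:part t2 y>
16. deliver 2→0:  nop
17. deliver 0→1:  <1:part t2 y>
18. deliver 1→0:  nop
19. timeout(0):  <0:coor t3 y>
20. deliver 3→0:  nop
21. propose(0,'s'):  <0:coor t4 y>
22. deliver 0→4:  <4:part t2 y>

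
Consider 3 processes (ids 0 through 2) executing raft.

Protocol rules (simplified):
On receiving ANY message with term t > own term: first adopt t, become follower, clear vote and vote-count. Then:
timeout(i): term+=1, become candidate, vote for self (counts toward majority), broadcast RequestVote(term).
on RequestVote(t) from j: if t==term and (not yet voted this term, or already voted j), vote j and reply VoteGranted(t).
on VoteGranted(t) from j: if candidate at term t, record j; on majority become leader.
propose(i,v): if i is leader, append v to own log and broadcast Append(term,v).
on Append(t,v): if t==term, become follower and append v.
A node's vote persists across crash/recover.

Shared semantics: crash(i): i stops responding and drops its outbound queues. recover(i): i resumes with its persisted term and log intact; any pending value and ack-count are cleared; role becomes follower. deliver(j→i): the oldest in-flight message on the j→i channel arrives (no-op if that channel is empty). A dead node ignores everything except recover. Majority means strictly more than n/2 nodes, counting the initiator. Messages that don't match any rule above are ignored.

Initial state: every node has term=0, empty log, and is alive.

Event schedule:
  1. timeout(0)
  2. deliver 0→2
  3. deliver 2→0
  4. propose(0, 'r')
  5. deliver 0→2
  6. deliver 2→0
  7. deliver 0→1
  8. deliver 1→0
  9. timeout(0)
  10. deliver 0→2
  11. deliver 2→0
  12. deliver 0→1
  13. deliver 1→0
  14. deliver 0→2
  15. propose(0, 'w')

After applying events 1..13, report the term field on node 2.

1. timeout(0):  <0:cand t1 ->
2. deliver 0→2:  <2:foll t1 ->
3. deliver 2→0:  <0:lead t1 ->
4. propose(0,'r'):  <0:lead t1 r>
5. deliver 0→2:  <2:foll t1 r>
6. deliver 2→0:  nop
7. deliver 0→1:  <1:foll t1 ->
8. deliver 1→0:  nop
9. timeout(0):  <0:cand t2 r>
10. deliver 0→2:  <2:foll t2 r>
11. deliver 2→0:  <0:lead t2 r>
12. deliver 0→1:  <1:foll t1 r>
13. deliver 1→0:  nop

2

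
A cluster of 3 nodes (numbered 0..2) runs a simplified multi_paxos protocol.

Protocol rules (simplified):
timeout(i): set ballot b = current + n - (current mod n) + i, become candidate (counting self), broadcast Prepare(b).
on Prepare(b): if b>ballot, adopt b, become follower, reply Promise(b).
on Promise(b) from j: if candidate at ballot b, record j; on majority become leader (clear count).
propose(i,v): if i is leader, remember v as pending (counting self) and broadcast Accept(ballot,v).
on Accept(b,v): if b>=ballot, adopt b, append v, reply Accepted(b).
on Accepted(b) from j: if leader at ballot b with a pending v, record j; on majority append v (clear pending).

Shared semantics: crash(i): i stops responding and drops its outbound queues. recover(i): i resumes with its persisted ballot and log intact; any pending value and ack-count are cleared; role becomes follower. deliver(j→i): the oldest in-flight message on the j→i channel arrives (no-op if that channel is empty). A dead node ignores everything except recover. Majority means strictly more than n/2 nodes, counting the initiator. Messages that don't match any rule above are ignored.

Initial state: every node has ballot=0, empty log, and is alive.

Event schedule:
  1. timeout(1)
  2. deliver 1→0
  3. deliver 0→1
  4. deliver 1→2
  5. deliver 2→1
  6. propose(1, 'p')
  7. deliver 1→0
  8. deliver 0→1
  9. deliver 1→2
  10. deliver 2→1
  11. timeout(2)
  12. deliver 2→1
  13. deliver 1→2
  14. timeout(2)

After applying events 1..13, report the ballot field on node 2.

e1 timeout(1): 1[cand,b=4,-]
e2 deliver 1→0: 0[foll,b=4,-]
e3 deliver 0→1: 1[lead,b=4,-]
e4 deliver 1→2: 2[foll,b=4,-]
e5 deliver 2→1: ·
e6 propose(1,'p'): ·
e7 deliver 1→0: 0[foll,b=4,p]
e8 deliver 0→1: 1[lead,b=4,p]
e9 deliver 1→2: 2[foll,b=4,p]
e10 deliver 2→1: ·
e11 timeout(2): 2[cand,b=8,p]
e12 deliver 2→1: 1[foll,b=8,p]
e13 deliver 1→2: 2[lead,b=8,p]

8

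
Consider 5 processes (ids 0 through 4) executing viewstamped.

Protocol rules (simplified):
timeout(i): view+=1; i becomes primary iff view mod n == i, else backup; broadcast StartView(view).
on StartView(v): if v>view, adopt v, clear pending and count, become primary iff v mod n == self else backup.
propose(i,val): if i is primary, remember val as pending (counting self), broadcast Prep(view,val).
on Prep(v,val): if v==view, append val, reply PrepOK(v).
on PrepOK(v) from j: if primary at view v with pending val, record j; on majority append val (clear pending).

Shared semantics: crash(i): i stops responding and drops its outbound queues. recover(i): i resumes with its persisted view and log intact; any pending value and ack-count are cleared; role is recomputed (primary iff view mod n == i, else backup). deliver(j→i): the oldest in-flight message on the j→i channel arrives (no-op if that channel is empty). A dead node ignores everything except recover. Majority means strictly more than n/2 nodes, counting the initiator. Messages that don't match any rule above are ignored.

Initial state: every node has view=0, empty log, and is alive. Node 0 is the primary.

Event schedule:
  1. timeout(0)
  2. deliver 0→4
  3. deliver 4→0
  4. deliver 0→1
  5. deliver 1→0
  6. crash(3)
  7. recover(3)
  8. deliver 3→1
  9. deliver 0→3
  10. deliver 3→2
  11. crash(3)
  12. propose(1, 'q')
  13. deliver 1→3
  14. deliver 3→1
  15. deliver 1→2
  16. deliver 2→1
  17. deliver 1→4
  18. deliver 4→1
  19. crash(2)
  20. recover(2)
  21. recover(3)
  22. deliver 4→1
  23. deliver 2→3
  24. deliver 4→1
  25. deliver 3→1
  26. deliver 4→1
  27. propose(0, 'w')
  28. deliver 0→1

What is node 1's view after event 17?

step 1 timeout(0): 0={back,v=1,log=-}
step 2 deliver 0→4: 4={back,v=1,log=-}
step 3 deliver 4→0: —
step 4 deliver 0→1: 1={prim,v=1,log=-}
step 5 deliver 1→0: —
step 6 crash(3): 3={✗back,v=0,log=-}
step 7 recover(3): 3={back,v=0,log=-}
step 8 deliver 3→1: —
step 9 deliver 0→3: 3={back,v=1,log=-}
step 10 deliver 3→2: —
step 11 crash(3): 3={✗back,v=1,log=-}
step 12 propose(1,'q'): —
step 13 deliver 1→3: —
step 14 deliver 3→1: —
step 15 deliver 1→2: —
step 16 deliver 2→1: —
step 17 deliver 1→4: 4={back,v=1,log=q}

1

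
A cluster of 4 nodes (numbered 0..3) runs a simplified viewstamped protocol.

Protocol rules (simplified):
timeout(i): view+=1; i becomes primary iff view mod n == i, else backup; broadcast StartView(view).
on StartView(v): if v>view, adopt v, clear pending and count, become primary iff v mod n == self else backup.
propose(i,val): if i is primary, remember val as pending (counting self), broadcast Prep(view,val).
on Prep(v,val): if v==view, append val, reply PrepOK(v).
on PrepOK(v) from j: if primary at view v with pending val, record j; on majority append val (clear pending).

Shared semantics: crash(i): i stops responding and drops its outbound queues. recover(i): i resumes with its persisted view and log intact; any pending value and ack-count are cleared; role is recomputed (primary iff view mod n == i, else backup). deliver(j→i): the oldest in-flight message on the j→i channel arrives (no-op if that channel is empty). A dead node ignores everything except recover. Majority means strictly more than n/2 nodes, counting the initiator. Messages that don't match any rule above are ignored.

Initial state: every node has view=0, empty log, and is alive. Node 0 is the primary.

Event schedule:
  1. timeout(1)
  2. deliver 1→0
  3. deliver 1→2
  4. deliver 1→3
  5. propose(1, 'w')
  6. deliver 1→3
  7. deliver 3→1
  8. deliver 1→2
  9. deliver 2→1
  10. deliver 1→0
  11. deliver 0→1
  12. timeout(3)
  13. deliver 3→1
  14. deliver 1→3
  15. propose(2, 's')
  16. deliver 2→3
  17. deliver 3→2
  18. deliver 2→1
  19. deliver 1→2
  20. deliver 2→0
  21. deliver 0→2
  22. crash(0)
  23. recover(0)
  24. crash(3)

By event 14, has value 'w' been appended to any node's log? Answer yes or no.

1. timeout(1):  <1:prim v1 ->
2. deliver 1→0:  <0:back v1 ->
3. deliver 1→2:  <2:back v1 ->
4. deliver 1→3:  <3:back v1 ->
5. propose(1,'w'):  nop
6. deliver 1→3:  <3:back v1 w>
7. deliver 3→1:  nop
8. deliver 1→2:  <2:back v1 w>
9. deliver 2→1:  <1:prim v1 w>
10. deliver 1→0:  <0:back v1 w>
11. deliver 0→1:  nop
12. timeout(3):  <3:back v2 w>
13. deliver 3→1:  <1:back v2 w>
14. deliver 1→3:  nop

yes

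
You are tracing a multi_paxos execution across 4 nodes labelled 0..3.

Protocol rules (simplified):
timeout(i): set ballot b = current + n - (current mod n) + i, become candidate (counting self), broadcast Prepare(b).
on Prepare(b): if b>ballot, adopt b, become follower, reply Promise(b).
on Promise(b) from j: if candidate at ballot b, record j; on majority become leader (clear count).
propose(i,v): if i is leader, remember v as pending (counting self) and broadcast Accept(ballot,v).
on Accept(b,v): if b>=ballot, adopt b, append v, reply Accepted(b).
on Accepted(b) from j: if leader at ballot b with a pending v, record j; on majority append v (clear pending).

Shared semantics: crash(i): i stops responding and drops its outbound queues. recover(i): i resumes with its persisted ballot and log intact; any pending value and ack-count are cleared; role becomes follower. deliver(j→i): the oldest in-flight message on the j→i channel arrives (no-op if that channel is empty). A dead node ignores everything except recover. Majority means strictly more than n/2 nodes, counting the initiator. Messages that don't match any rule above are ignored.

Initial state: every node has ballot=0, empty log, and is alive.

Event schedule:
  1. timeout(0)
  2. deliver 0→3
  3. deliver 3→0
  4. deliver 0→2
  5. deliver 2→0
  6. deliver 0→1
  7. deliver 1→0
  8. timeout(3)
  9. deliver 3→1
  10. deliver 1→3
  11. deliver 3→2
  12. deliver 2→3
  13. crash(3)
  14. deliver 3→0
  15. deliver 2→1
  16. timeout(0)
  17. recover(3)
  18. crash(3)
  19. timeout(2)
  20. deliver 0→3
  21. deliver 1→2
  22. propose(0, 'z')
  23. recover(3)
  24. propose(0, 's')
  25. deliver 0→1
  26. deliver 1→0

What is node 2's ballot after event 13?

11

after 1 — timeout(0): n0:cand/b4/[-]
after 2 — deliver 0→3: n3:foll/b4/[-]
after 3 — deliver 3→0: ·
after 4 — deliver 0→2: n2:foll/b4/[-]
after 5 — deliver 2→0: n0:lead/b4/[-]
after 6 — deliver 0→1: n1:foll/b4/[-]
after 7 — deliver 1→0: ·
after 8 — timeout(3): n3:cand/b11/[-]
after 9 — deliver 3→1: n1:foll/b11/[-]
after 10 — deliver 1→3: ·
after 11 — deliver 3→2: n2:foll/b11/[-]
after 12 — deliver 2→3: n3:lead/b11/[-]
after 13 — crash(3): n3:✗lead/b11/[-]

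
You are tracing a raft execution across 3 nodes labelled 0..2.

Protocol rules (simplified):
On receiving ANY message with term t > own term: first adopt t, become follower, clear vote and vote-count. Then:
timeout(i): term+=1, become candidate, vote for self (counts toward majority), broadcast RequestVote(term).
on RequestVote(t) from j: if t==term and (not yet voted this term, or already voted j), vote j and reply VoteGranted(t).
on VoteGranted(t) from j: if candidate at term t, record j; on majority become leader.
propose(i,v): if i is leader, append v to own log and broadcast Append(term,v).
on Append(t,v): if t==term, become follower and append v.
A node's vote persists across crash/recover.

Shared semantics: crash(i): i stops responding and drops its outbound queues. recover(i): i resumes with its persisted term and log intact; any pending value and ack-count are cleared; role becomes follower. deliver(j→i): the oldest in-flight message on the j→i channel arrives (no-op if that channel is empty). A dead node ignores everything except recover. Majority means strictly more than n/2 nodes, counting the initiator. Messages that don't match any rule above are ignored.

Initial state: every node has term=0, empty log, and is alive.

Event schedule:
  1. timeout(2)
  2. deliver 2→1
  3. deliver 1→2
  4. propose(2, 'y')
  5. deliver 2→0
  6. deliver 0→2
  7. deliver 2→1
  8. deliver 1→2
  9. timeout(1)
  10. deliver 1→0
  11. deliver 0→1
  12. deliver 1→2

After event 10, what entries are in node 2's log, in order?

1. timeout(2):  <2:cand t1 ->
2. deliver 2→1:  <1:foll t1 ->
3. deliver 1→2:  <2:lead t1 ->
4. propose(2,'y'):  <2:lead t1 y>
5. deliver 2→0:  <0:foll t1 ->
6. deliver 0→2:  nop
7. deliver 2→1:  <1:foll t1 y>
8. deliver 1→2:  nop
9. timeout(1):  <1:cand t2 y>
10. deliver 1→0:  <0:foll t2 ->

y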